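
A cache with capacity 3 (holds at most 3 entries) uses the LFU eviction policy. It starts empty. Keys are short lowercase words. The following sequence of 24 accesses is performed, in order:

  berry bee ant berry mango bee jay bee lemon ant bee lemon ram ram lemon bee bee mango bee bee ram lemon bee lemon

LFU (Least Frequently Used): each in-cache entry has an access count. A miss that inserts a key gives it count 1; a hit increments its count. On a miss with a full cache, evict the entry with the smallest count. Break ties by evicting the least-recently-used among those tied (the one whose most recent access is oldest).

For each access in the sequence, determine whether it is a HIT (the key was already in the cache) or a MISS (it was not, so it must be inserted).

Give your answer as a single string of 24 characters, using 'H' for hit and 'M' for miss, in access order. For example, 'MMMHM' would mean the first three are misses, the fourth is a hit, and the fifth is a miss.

Answer: MMMHMMMHMMHMMHMHHMHHHMHH

Derivation:
LFU simulation (capacity=3):
  1. access berry: MISS. Cache: [berry(c=1)]
  2. access bee: MISS. Cache: [berry(c=1) bee(c=1)]
  3. access ant: MISS. Cache: [berry(c=1) bee(c=1) ant(c=1)]
  4. access berry: HIT, count now 2. Cache: [bee(c=1) ant(c=1) berry(c=2)]
  5. access mango: MISS, evict bee(c=1). Cache: [ant(c=1) mango(c=1) berry(c=2)]
  6. access bee: MISS, evict ant(c=1). Cache: [mango(c=1) bee(c=1) berry(c=2)]
  7. access jay: MISS, evict mango(c=1). Cache: [bee(c=1) jay(c=1) berry(c=2)]
  8. access bee: HIT, count now 2. Cache: [jay(c=1) berry(c=2) bee(c=2)]
  9. access lemon: MISS, evict jay(c=1). Cache: [lemon(c=1) berry(c=2) bee(c=2)]
  10. access ant: MISS, evict lemon(c=1). Cache: [ant(c=1) berry(c=2) bee(c=2)]
  11. access bee: HIT, count now 3. Cache: [ant(c=1) berry(c=2) bee(c=3)]
  12. access lemon: MISS, evict ant(c=1). Cache: [lemon(c=1) berry(c=2) bee(c=3)]
  13. access ram: MISS, evict lemon(c=1). Cache: [ram(c=1) berry(c=2) bee(c=3)]
  14. access ram: HIT, count now 2. Cache: [berry(c=2) ram(c=2) bee(c=3)]
  15. access lemon: MISS, evict berry(c=2). Cache: [lemon(c=1) ram(c=2) bee(c=3)]
  16. access bee: HIT, count now 4. Cache: [lemon(c=1) ram(c=2) bee(c=4)]
  17. access bee: HIT, count now 5. Cache: [lemon(c=1) ram(c=2) bee(c=5)]
  18. access mango: MISS, evict lemon(c=1). Cache: [mango(c=1) ram(c=2) bee(c=5)]
  19. access bee: HIT, count now 6. Cache: [mango(c=1) ram(c=2) bee(c=6)]
  20. access bee: HIT, count now 7. Cache: [mango(c=1) ram(c=2) bee(c=7)]
  21. access ram: HIT, count now 3. Cache: [mango(c=1) ram(c=3) bee(c=7)]
  22. access lemon: MISS, evict mango(c=1). Cache: [lemon(c=1) ram(c=3) bee(c=7)]
  23. access bee: HIT, count now 8. Cache: [lemon(c=1) ram(c=3) bee(c=8)]
  24. access lemon: HIT, count now 2. Cache: [lemon(c=2) ram(c=3) bee(c=8)]
Total: 11 hits, 13 misses, 10 evictions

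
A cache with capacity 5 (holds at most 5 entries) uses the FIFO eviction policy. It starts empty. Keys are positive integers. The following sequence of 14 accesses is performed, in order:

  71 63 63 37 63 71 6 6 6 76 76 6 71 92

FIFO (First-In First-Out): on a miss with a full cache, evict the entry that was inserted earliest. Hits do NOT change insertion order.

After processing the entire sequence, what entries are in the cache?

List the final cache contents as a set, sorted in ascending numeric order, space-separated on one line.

Answer: 6 37 63 76 92

Derivation:
FIFO simulation (capacity=5):
  1. access 71: MISS. Cache (old->new): [71]
  2. access 63: MISS. Cache (old->new): [71 63]
  3. access 63: HIT. Cache (old->new): [71 63]
  4. access 37: MISS. Cache (old->new): [71 63 37]
  5. access 63: HIT. Cache (old->new): [71 63 37]
  6. access 71: HIT. Cache (old->new): [71 63 37]
  7. access 6: MISS. Cache (old->new): [71 63 37 6]
  8. access 6: HIT. Cache (old->new): [71 63 37 6]
  9. access 6: HIT. Cache (old->new): [71 63 37 6]
  10. access 76: MISS. Cache (old->new): [71 63 37 6 76]
  11. access 76: HIT. Cache (old->new): [71 63 37 6 76]
  12. access 6: HIT. Cache (old->new): [71 63 37 6 76]
  13. access 71: HIT. Cache (old->new): [71 63 37 6 76]
  14. access 92: MISS, evict 71. Cache (old->new): [63 37 6 76 92]
Total: 8 hits, 6 misses, 1 evictions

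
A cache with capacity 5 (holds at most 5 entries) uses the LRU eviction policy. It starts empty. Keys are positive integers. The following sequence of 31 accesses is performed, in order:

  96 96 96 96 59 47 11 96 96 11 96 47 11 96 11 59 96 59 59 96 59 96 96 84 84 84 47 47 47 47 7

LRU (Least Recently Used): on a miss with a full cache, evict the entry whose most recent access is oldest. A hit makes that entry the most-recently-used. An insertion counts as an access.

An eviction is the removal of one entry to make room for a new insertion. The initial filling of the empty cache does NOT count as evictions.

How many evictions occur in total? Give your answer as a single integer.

Answer: 1

Derivation:
LRU simulation (capacity=5):
  1. access 96: MISS. Cache (LRU->MRU): [96]
  2. access 96: HIT. Cache (LRU->MRU): [96]
  3. access 96: HIT. Cache (LRU->MRU): [96]
  4. access 96: HIT. Cache (LRU->MRU): [96]
  5. access 59: MISS. Cache (LRU->MRU): [96 59]
  6. access 47: MISS. Cache (LRU->MRU): [96 59 47]
  7. access 11: MISS. Cache (LRU->MRU): [96 59 47 11]
  8. access 96: HIT. Cache (LRU->MRU): [59 47 11 96]
  9. access 96: HIT. Cache (LRU->MRU): [59 47 11 96]
  10. access 11: HIT. Cache (LRU->MRU): [59 47 96 11]
  11. access 96: HIT. Cache (LRU->MRU): [59 47 11 96]
  12. access 47: HIT. Cache (LRU->MRU): [59 11 96 47]
  13. access 11: HIT. Cache (LRU->MRU): [59 96 47 11]
  14. access 96: HIT. Cache (LRU->MRU): [59 47 11 96]
  15. access 11: HIT. Cache (LRU->MRU): [59 47 96 11]
  16. access 59: HIT. Cache (LRU->MRU): [47 96 11 59]
  17. access 96: HIT. Cache (LRU->MRU): [47 11 59 96]
  18. access 59: HIT. Cache (LRU->MRU): [47 11 96 59]
  19. access 59: HIT. Cache (LRU->MRU): [47 11 96 59]
  20. access 96: HIT. Cache (LRU->MRU): [47 11 59 96]
  21. access 59: HIT. Cache (LRU->MRU): [47 11 96 59]
  22. access 96: HIT. Cache (LRU->MRU): [47 11 59 96]
  23. access 96: HIT. Cache (LRU->MRU): [47 11 59 96]
  24. access 84: MISS. Cache (LRU->MRU): [47 11 59 96 84]
  25. access 84: HIT. Cache (LRU->MRU): [47 11 59 96 84]
  26. access 84: HIT. Cache (LRU->MRU): [47 11 59 96 84]
  27. access 47: HIT. Cache (LRU->MRU): [11 59 96 84 47]
  28. access 47: HIT. Cache (LRU->MRU): [11 59 96 84 47]
  29. access 47: HIT. Cache (LRU->MRU): [11 59 96 84 47]
  30. access 47: HIT. Cache (LRU->MRU): [11 59 96 84 47]
  31. access 7: MISS, evict 11. Cache (LRU->MRU): [59 96 84 47 7]
Total: 25 hits, 6 misses, 1 evictions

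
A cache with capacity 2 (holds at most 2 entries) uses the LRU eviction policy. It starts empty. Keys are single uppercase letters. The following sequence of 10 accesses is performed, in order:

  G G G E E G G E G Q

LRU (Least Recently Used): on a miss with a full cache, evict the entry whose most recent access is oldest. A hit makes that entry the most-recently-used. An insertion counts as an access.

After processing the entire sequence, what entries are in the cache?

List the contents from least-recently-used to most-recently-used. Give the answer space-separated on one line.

Answer: G Q

Derivation:
LRU simulation (capacity=2):
  1. access G: MISS. Cache (LRU->MRU): [G]
  2. access G: HIT. Cache (LRU->MRU): [G]
  3. access G: HIT. Cache (LRU->MRU): [G]
  4. access E: MISS. Cache (LRU->MRU): [G E]
  5. access E: HIT. Cache (LRU->MRU): [G E]
  6. access G: HIT. Cache (LRU->MRU): [E G]
  7. access G: HIT. Cache (LRU->MRU): [E G]
  8. access E: HIT. Cache (LRU->MRU): [G E]
  9. access G: HIT. Cache (LRU->MRU): [E G]
  10. access Q: MISS, evict E. Cache (LRU->MRU): [G Q]
Total: 7 hits, 3 misses, 1 evictions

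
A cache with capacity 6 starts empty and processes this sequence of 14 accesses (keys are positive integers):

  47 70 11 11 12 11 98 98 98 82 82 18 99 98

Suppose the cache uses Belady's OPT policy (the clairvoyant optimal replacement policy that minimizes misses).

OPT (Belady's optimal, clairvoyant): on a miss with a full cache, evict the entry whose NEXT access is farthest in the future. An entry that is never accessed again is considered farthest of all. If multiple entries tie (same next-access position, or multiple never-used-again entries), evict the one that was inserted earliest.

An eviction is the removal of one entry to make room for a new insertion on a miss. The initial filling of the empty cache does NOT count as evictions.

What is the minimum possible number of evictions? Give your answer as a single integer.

Answer: 2

Derivation:
OPT (Belady) simulation (capacity=6):
  1. access 47: MISS. Cache: [47]
  2. access 70: MISS. Cache: [47 70]
  3. access 11: MISS. Cache: [47 70 11]
  4. access 11: HIT. Next use of 11: step 6. Cache: [47 70 11]
  5. access 12: MISS. Cache: [47 70 11 12]
  6. access 11: HIT. Next use of 11: never. Cache: [47 70 11 12]
  7. access 98: MISS. Cache: [47 70 11 12 98]
  8. access 98: HIT. Next use of 98: step 9. Cache: [47 70 11 12 98]
  9. access 98: HIT. Next use of 98: step 14. Cache: [47 70 11 12 98]
  10. access 82: MISS. Cache: [47 70 11 12 98 82]
  11. access 82: HIT. Next use of 82: never. Cache: [47 70 11 12 98 82]
  12. access 18: MISS, evict 47 (next use: never). Cache: [70 11 12 98 82 18]
  13. access 99: MISS, evict 70 (next use: never). Cache: [11 12 98 82 18 99]
  14. access 98: HIT. Next use of 98: never. Cache: [11 12 98 82 18 99]
Total: 6 hits, 8 misses, 2 evictions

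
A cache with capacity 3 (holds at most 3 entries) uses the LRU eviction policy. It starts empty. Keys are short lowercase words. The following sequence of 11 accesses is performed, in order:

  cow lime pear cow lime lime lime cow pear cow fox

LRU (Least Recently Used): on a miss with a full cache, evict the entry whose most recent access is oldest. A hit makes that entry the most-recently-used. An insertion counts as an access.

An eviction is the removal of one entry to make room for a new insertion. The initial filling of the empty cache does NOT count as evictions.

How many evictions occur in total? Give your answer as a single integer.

LRU simulation (capacity=3):
  1. access cow: MISS. Cache (LRU->MRU): [cow]
  2. access lime: MISS. Cache (LRU->MRU): [cow lime]
  3. access pear: MISS. Cache (LRU->MRU): [cow lime pear]
  4. access cow: HIT. Cache (LRU->MRU): [lime pear cow]
  5. access lime: HIT. Cache (LRU->MRU): [pear cow lime]
  6. access lime: HIT. Cache (LRU->MRU): [pear cow lime]
  7. access lime: HIT. Cache (LRU->MRU): [pear cow lime]
  8. access cow: HIT. Cache (LRU->MRU): [pear lime cow]
  9. access pear: HIT. Cache (LRU->MRU): [lime cow pear]
  10. access cow: HIT. Cache (LRU->MRU): [lime pear cow]
  11. access fox: MISS, evict lime. Cache (LRU->MRU): [pear cow fox]
Total: 7 hits, 4 misses, 1 evictions

Answer: 1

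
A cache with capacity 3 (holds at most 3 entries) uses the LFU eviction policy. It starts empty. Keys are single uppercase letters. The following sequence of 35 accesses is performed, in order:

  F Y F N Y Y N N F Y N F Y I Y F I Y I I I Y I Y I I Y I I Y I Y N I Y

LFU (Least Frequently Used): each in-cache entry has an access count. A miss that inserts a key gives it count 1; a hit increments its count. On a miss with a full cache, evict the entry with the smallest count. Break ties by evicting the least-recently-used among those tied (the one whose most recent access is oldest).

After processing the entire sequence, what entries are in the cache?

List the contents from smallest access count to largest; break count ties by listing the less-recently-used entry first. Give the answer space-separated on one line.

Answer: N I Y

Derivation:
LFU simulation (capacity=3):
  1. access F: MISS. Cache: [F(c=1)]
  2. access Y: MISS. Cache: [F(c=1) Y(c=1)]
  3. access F: HIT, count now 2. Cache: [Y(c=1) F(c=2)]
  4. access N: MISS. Cache: [Y(c=1) N(c=1) F(c=2)]
  5. access Y: HIT, count now 2. Cache: [N(c=1) F(c=2) Y(c=2)]
  6. access Y: HIT, count now 3. Cache: [N(c=1) F(c=2) Y(c=3)]
  7. access N: HIT, count now 2. Cache: [F(c=2) N(c=2) Y(c=3)]
  8. access N: HIT, count now 3. Cache: [F(c=2) Y(c=3) N(c=3)]
  9. access F: HIT, count now 3. Cache: [Y(c=3) N(c=3) F(c=3)]
  10. access Y: HIT, count now 4. Cache: [N(c=3) F(c=3) Y(c=4)]
  11. access N: HIT, count now 4. Cache: [F(c=3) Y(c=4) N(c=4)]
  12. access F: HIT, count now 4. Cache: [Y(c=4) N(c=4) F(c=4)]
  13. access Y: HIT, count now 5. Cache: [N(c=4) F(c=4) Y(c=5)]
  14. access I: MISS, evict N(c=4). Cache: [I(c=1) F(c=4) Y(c=5)]
  15. access Y: HIT, count now 6. Cache: [I(c=1) F(c=4) Y(c=6)]
  16. access F: HIT, count now 5. Cache: [I(c=1) F(c=5) Y(c=6)]
  17. access I: HIT, count now 2. Cache: [I(c=2) F(c=5) Y(c=6)]
  18. access Y: HIT, count now 7. Cache: [I(c=2) F(c=5) Y(c=7)]
  19. access I: HIT, count now 3. Cache: [I(c=3) F(c=5) Y(c=7)]
  20. access I: HIT, count now 4. Cache: [I(c=4) F(c=5) Y(c=7)]
  21. access I: HIT, count now 5. Cache: [F(c=5) I(c=5) Y(c=7)]
  22. access Y: HIT, count now 8. Cache: [F(c=5) I(c=5) Y(c=8)]
  23. access I: HIT, count now 6. Cache: [F(c=5) I(c=6) Y(c=8)]
  24. access Y: HIT, count now 9. Cache: [F(c=5) I(c=6) Y(c=9)]
  25. access I: HIT, count now 7. Cache: [F(c=5) I(c=7) Y(c=9)]
  26. access I: HIT, count now 8. Cache: [F(c=5) I(c=8) Y(c=9)]
  27. access Y: HIT, count now 10. Cache: [F(c=5) I(c=8) Y(c=10)]
  28. access I: HIT, count now 9. Cache: [F(c=5) I(c=9) Y(c=10)]
  29. access I: HIT, count now 10. Cache: [F(c=5) Y(c=10) I(c=10)]
  30. access Y: HIT, count now 11. Cache: [F(c=5) I(c=10) Y(c=11)]
  31. access I: HIT, count now 11. Cache: [F(c=5) Y(c=11) I(c=11)]
  32. access Y: HIT, count now 12. Cache: [F(c=5) I(c=11) Y(c=12)]
  33. access N: MISS, evict F(c=5). Cache: [N(c=1) I(c=11) Y(c=12)]
  34. access I: HIT, count now 12. Cache: [N(c=1) Y(c=12) I(c=12)]
  35. access Y: HIT, count now 13. Cache: [N(c=1) I(c=12) Y(c=13)]
Total: 30 hits, 5 misses, 2 evictions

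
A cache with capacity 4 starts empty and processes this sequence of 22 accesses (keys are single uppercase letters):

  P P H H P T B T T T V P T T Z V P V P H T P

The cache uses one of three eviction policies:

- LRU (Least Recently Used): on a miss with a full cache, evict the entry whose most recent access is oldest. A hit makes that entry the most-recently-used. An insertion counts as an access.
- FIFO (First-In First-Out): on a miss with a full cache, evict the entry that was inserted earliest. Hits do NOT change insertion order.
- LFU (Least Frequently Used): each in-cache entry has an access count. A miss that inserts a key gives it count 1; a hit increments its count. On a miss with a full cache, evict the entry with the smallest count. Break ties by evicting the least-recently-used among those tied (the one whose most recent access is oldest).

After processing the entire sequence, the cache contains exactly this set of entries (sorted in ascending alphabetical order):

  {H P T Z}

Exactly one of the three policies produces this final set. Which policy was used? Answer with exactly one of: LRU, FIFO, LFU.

Answer: FIFO

Derivation:
Simulating under each policy and comparing final sets:
  LRU: final set = {H P T V} -> differs
  FIFO: final set = {H P T Z} -> MATCHES target
  LFU: final set = {H P T V} -> differs
Only FIFO produces the target set.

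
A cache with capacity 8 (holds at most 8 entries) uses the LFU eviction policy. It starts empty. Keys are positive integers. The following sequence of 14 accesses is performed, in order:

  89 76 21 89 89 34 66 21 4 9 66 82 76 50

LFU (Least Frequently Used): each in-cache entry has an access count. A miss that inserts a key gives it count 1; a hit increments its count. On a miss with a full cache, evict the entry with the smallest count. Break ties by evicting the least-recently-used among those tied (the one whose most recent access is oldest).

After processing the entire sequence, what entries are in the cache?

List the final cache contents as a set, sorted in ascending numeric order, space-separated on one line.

Answer: 4 9 21 50 66 76 82 89

Derivation:
LFU simulation (capacity=8):
  1. access 89: MISS. Cache: [89(c=1)]
  2. access 76: MISS. Cache: [89(c=1) 76(c=1)]
  3. access 21: MISS. Cache: [89(c=1) 76(c=1) 21(c=1)]
  4. access 89: HIT, count now 2. Cache: [76(c=1) 21(c=1) 89(c=2)]
  5. access 89: HIT, count now 3. Cache: [76(c=1) 21(c=1) 89(c=3)]
  6. access 34: MISS. Cache: [76(c=1) 21(c=1) 34(c=1) 89(c=3)]
  7. access 66: MISS. Cache: [76(c=1) 21(c=1) 34(c=1) 66(c=1) 89(c=3)]
  8. access 21: HIT, count now 2. Cache: [76(c=1) 34(c=1) 66(c=1) 21(c=2) 89(c=3)]
  9. access 4: MISS. Cache: [76(c=1) 34(c=1) 66(c=1) 4(c=1) 21(c=2) 89(c=3)]
  10. access 9: MISS. Cache: [76(c=1) 34(c=1) 66(c=1) 4(c=1) 9(c=1) 21(c=2) 89(c=3)]
  11. access 66: HIT, count now 2. Cache: [76(c=1) 34(c=1) 4(c=1) 9(c=1) 21(c=2) 66(c=2) 89(c=3)]
  12. access 82: MISS. Cache: [76(c=1) 34(c=1) 4(c=1) 9(c=1) 82(c=1) 21(c=2) 66(c=2) 89(c=3)]
  13. access 76: HIT, count now 2. Cache: [34(c=1) 4(c=1) 9(c=1) 82(c=1) 21(c=2) 66(c=2) 76(c=2) 89(c=3)]
  14. access 50: MISS, evict 34(c=1). Cache: [4(c=1) 9(c=1) 82(c=1) 50(c=1) 21(c=2) 66(c=2) 76(c=2) 89(c=3)]
Total: 5 hits, 9 misses, 1 evictions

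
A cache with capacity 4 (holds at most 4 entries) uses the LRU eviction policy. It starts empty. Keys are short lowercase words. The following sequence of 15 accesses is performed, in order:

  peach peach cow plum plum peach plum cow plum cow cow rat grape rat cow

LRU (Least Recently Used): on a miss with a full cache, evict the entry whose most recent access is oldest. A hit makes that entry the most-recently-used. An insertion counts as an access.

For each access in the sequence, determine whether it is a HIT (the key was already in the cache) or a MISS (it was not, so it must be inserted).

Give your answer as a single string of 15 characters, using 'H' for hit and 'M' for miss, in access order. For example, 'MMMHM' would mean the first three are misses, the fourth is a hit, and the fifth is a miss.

Answer: MHMMHHHHHHHMMHH

Derivation:
LRU simulation (capacity=4):
  1. access peach: MISS. Cache (LRU->MRU): [peach]
  2. access peach: HIT. Cache (LRU->MRU): [peach]
  3. access cow: MISS. Cache (LRU->MRU): [peach cow]
  4. access plum: MISS. Cache (LRU->MRU): [peach cow plum]
  5. access plum: HIT. Cache (LRU->MRU): [peach cow plum]
  6. access peach: HIT. Cache (LRU->MRU): [cow plum peach]
  7. access plum: HIT. Cache (LRU->MRU): [cow peach plum]
  8. access cow: HIT. Cache (LRU->MRU): [peach plum cow]
  9. access plum: HIT. Cache (LRU->MRU): [peach cow plum]
  10. access cow: HIT. Cache (LRU->MRU): [peach plum cow]
  11. access cow: HIT. Cache (LRU->MRU): [peach plum cow]
  12. access rat: MISS. Cache (LRU->MRU): [peach plum cow rat]
  13. access grape: MISS, evict peach. Cache (LRU->MRU): [plum cow rat grape]
  14. access rat: HIT. Cache (LRU->MRU): [plum cow grape rat]
  15. access cow: HIT. Cache (LRU->MRU): [plum grape rat cow]
Total: 10 hits, 5 misses, 1 evictions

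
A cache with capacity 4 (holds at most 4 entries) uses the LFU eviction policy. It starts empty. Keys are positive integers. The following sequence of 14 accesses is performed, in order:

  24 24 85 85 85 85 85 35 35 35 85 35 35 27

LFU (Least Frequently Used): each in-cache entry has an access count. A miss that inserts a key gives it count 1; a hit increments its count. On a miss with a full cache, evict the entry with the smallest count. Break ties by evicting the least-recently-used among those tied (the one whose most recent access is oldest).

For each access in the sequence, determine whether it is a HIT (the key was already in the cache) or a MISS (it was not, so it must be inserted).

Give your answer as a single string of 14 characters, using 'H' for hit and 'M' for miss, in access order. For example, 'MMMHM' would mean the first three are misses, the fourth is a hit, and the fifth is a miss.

LFU simulation (capacity=4):
  1. access 24: MISS. Cache: [24(c=1)]
  2. access 24: HIT, count now 2. Cache: [24(c=2)]
  3. access 85: MISS. Cache: [85(c=1) 24(c=2)]
  4. access 85: HIT, count now 2. Cache: [24(c=2) 85(c=2)]
  5. access 85: HIT, count now 3. Cache: [24(c=2) 85(c=3)]
  6. access 85: HIT, count now 4. Cache: [24(c=2) 85(c=4)]
  7. access 85: HIT, count now 5. Cache: [24(c=2) 85(c=5)]
  8. access 35: MISS. Cache: [35(c=1) 24(c=2) 85(c=5)]
  9. access 35: HIT, count now 2. Cache: [24(c=2) 35(c=2) 85(c=5)]
  10. access 35: HIT, count now 3. Cache: [24(c=2) 35(c=3) 85(c=5)]
  11. access 85: HIT, count now 6. Cache: [24(c=2) 35(c=3) 85(c=6)]
  12. access 35: HIT, count now 4. Cache: [24(c=2) 35(c=4) 85(c=6)]
  13. access 35: HIT, count now 5. Cache: [24(c=2) 35(c=5) 85(c=6)]
  14. access 27: MISS. Cache: [27(c=1) 24(c=2) 35(c=5) 85(c=6)]
Total: 10 hits, 4 misses, 0 evictions

Answer: MHMHHHHMHHHHHM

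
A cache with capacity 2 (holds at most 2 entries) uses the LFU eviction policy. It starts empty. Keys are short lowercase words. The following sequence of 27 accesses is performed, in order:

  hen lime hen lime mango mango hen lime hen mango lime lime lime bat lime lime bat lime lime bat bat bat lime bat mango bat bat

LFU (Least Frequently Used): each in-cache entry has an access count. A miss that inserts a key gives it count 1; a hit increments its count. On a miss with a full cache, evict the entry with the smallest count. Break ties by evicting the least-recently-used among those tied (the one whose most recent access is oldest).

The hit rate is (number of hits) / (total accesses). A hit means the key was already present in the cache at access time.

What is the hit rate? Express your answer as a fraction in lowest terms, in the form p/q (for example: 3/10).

LFU simulation (capacity=2):
  1. access hen: MISS. Cache: [hen(c=1)]
  2. access lime: MISS. Cache: [hen(c=1) lime(c=1)]
  3. access hen: HIT, count now 2. Cache: [lime(c=1) hen(c=2)]
  4. access lime: HIT, count now 2. Cache: [hen(c=2) lime(c=2)]
  5. access mango: MISS, evict hen(c=2). Cache: [mango(c=1) lime(c=2)]
  6. access mango: HIT, count now 2. Cache: [lime(c=2) mango(c=2)]
  7. access hen: MISS, evict lime(c=2). Cache: [hen(c=1) mango(c=2)]
  8. access lime: MISS, evict hen(c=1). Cache: [lime(c=1) mango(c=2)]
  9. access hen: MISS, evict lime(c=1). Cache: [hen(c=1) mango(c=2)]
  10. access mango: HIT, count now 3. Cache: [hen(c=1) mango(c=3)]
  11. access lime: MISS, evict hen(c=1). Cache: [lime(c=1) mango(c=3)]
  12. access lime: HIT, count now 2. Cache: [lime(c=2) mango(c=3)]
  13. access lime: HIT, count now 3. Cache: [mango(c=3) lime(c=3)]
  14. access bat: MISS, evict mango(c=3). Cache: [bat(c=1) lime(c=3)]
  15. access lime: HIT, count now 4. Cache: [bat(c=1) lime(c=4)]
  16. access lime: HIT, count now 5. Cache: [bat(c=1) lime(c=5)]
  17. access bat: HIT, count now 2. Cache: [bat(c=2) lime(c=5)]
  18. access lime: HIT, count now 6. Cache: [bat(c=2) lime(c=6)]
  19. access lime: HIT, count now 7. Cache: [bat(c=2) lime(c=7)]
  20. access bat: HIT, count now 3. Cache: [bat(c=3) lime(c=7)]
  21. access bat: HIT, count now 4. Cache: [bat(c=4) lime(c=7)]
  22. access bat: HIT, count now 5. Cache: [bat(c=5) lime(c=7)]
  23. access lime: HIT, count now 8. Cache: [bat(c=5) lime(c=8)]
  24. access bat: HIT, count now 6. Cache: [bat(c=6) lime(c=8)]
  25. access mango: MISS, evict bat(c=6). Cache: [mango(c=1) lime(c=8)]
  26. access bat: MISS, evict mango(c=1). Cache: [bat(c=1) lime(c=8)]
  27. access bat: HIT, count now 2. Cache: [bat(c=2) lime(c=8)]
Total: 17 hits, 10 misses, 8 evictions

Hit rate = 17/27

Answer: 17/27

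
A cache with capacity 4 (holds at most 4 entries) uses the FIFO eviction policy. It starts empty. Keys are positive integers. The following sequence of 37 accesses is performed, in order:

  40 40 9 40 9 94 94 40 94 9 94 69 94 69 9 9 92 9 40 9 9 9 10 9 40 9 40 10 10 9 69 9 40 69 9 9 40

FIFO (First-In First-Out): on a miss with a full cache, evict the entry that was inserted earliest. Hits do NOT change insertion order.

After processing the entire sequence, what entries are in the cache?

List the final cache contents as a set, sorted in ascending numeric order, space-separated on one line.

Answer: 9 10 40 69

Derivation:
FIFO simulation (capacity=4):
  1. access 40: MISS. Cache (old->new): [40]
  2. access 40: HIT. Cache (old->new): [40]
  3. access 9: MISS. Cache (old->new): [40 9]
  4. access 40: HIT. Cache (old->new): [40 9]
  5. access 9: HIT. Cache (old->new): [40 9]
  6. access 94: MISS. Cache (old->new): [40 9 94]
  7. access 94: HIT. Cache (old->new): [40 9 94]
  8. access 40: HIT. Cache (old->new): [40 9 94]
  9. access 94: HIT. Cache (old->new): [40 9 94]
  10. access 9: HIT. Cache (old->new): [40 9 94]
  11. access 94: HIT. Cache (old->new): [40 9 94]
  12. access 69: MISS. Cache (old->new): [40 9 94 69]
  13. access 94: HIT. Cache (old->new): [40 9 94 69]
  14. access 69: HIT. Cache (old->new): [40 9 94 69]
  15. access 9: HIT. Cache (old->new): [40 9 94 69]
  16. access 9: HIT. Cache (old->new): [40 9 94 69]
  17. access 92: MISS, evict 40. Cache (old->new): [9 94 69 92]
  18. access 9: HIT. Cache (old->new): [9 94 69 92]
  19. access 40: MISS, evict 9. Cache (old->new): [94 69 92 40]
  20. access 9: MISS, evict 94. Cache (old->new): [69 92 40 9]
  21. access 9: HIT. Cache (old->new): [69 92 40 9]
  22. access 9: HIT. Cache (old->new): [69 92 40 9]
  23. access 10: MISS, evict 69. Cache (old->new): [92 40 9 10]
  24. access 9: HIT. Cache (old->new): [92 40 9 10]
  25. access 40: HIT. Cache (old->new): [92 40 9 10]
  26. access 9: HIT. Cache (old->new): [92 40 9 10]
  27. access 40: HIT. Cache (old->new): [92 40 9 10]
  28. access 10: HIT. Cache (old->new): [92 40 9 10]
  29. access 10: HIT. Cache (old->new): [92 40 9 10]
  30. access 9: HIT. Cache (old->new): [92 40 9 10]
  31. access 69: MISS, evict 92. Cache (old->new): [40 9 10 69]
  32. access 9: HIT. Cache (old->new): [40 9 10 69]
  33. access 40: HIT. Cache (old->new): [40 9 10 69]
  34. access 69: HIT. Cache (old->new): [40 9 10 69]
  35. access 9: HIT. Cache (old->new): [40 9 10 69]
  36. access 9: HIT. Cache (old->new): [40 9 10 69]
  37. access 40: HIT. Cache (old->new): [40 9 10 69]
Total: 28 hits, 9 misses, 5 evictions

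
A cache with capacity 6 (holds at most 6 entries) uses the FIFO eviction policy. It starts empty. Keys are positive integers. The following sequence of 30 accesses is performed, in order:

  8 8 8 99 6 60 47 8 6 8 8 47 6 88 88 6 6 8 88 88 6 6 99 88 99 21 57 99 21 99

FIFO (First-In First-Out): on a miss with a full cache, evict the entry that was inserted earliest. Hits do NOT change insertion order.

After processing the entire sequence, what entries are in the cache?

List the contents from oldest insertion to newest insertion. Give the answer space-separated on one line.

FIFO simulation (capacity=6):
  1. access 8: MISS. Cache (old->new): [8]
  2. access 8: HIT. Cache (old->new): [8]
  3. access 8: HIT. Cache (old->new): [8]
  4. access 99: MISS. Cache (old->new): [8 99]
  5. access 6: MISS. Cache (old->new): [8 99 6]
  6. access 60: MISS. Cache (old->new): [8 99 6 60]
  7. access 47: MISS. Cache (old->new): [8 99 6 60 47]
  8. access 8: HIT. Cache (old->new): [8 99 6 60 47]
  9. access 6: HIT. Cache (old->new): [8 99 6 60 47]
  10. access 8: HIT. Cache (old->new): [8 99 6 60 47]
  11. access 8: HIT. Cache (old->new): [8 99 6 60 47]
  12. access 47: HIT. Cache (old->new): [8 99 6 60 47]
  13. access 6: HIT. Cache (old->new): [8 99 6 60 47]
  14. access 88: MISS. Cache (old->new): [8 99 6 60 47 88]
  15. access 88: HIT. Cache (old->new): [8 99 6 60 47 88]
  16. access 6: HIT. Cache (old->new): [8 99 6 60 47 88]
  17. access 6: HIT. Cache (old->new): [8 99 6 60 47 88]
  18. access 8: HIT. Cache (old->new): [8 99 6 60 47 88]
  19. access 88: HIT. Cache (old->new): [8 99 6 60 47 88]
  20. access 88: HIT. Cache (old->new): [8 99 6 60 47 88]
  21. access 6: HIT. Cache (old->new): [8 99 6 60 47 88]
  22. access 6: HIT. Cache (old->new): [8 99 6 60 47 88]
  23. access 99: HIT. Cache (old->new): [8 99 6 60 47 88]
  24. access 88: HIT. Cache (old->new): [8 99 6 60 47 88]
  25. access 99: HIT. Cache (old->new): [8 99 6 60 47 88]
  26. access 21: MISS, evict 8. Cache (old->new): [99 6 60 47 88 21]
  27. access 57: MISS, evict 99. Cache (old->new): [6 60 47 88 21 57]
  28. access 99: MISS, evict 6. Cache (old->new): [60 47 88 21 57 99]
  29. access 21: HIT. Cache (old->new): [60 47 88 21 57 99]
  30. access 99: HIT. Cache (old->new): [60 47 88 21 57 99]
Total: 21 hits, 9 misses, 3 evictions

Answer: 60 47 88 21 57 99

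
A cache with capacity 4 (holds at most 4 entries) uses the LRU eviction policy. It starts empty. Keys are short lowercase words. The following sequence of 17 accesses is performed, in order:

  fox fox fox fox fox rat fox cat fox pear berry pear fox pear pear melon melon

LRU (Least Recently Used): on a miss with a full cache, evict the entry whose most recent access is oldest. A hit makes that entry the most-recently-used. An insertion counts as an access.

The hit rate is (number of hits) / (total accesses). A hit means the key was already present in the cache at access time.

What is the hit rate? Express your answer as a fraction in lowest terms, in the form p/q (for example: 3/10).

Answer: 11/17

Derivation:
LRU simulation (capacity=4):
  1. access fox: MISS. Cache (LRU->MRU): [fox]
  2. access fox: HIT. Cache (LRU->MRU): [fox]
  3. access fox: HIT. Cache (LRU->MRU): [fox]
  4. access fox: HIT. Cache (LRU->MRU): [fox]
  5. access fox: HIT. Cache (LRU->MRU): [fox]
  6. access rat: MISS. Cache (LRU->MRU): [fox rat]
  7. access fox: HIT. Cache (LRU->MRU): [rat fox]
  8. access cat: MISS. Cache (LRU->MRU): [rat fox cat]
  9. access fox: HIT. Cache (LRU->MRU): [rat cat fox]
  10. access pear: MISS. Cache (LRU->MRU): [rat cat fox pear]
  11. access berry: MISS, evict rat. Cache (LRU->MRU): [cat fox pear berry]
  12. access pear: HIT. Cache (LRU->MRU): [cat fox berry pear]
  13. access fox: HIT. Cache (LRU->MRU): [cat berry pear fox]
  14. access pear: HIT. Cache (LRU->MRU): [cat berry fox pear]
  15. access pear: HIT. Cache (LRU->MRU): [cat berry fox pear]
  16. access melon: MISS, evict cat. Cache (LRU->MRU): [berry fox pear melon]
  17. access melon: HIT. Cache (LRU->MRU): [berry fox pear melon]
Total: 11 hits, 6 misses, 2 evictions

Hit rate = 11/17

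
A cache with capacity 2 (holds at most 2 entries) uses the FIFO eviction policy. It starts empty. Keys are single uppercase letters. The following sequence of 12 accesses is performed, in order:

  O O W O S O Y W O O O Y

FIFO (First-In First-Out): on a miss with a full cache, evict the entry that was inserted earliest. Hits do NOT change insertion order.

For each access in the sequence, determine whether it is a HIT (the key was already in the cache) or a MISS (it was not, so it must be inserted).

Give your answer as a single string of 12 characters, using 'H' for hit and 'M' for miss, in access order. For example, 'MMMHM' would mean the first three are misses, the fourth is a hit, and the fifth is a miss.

Answer: MHMHMMMMMHHM

Derivation:
FIFO simulation (capacity=2):
  1. access O: MISS. Cache (old->new): [O]
  2. access O: HIT. Cache (old->new): [O]
  3. access W: MISS. Cache (old->new): [O W]
  4. access O: HIT. Cache (old->new): [O W]
  5. access S: MISS, evict O. Cache (old->new): [W S]
  6. access O: MISS, evict W. Cache (old->new): [S O]
  7. access Y: MISS, evict S. Cache (old->new): [O Y]
  8. access W: MISS, evict O. Cache (old->new): [Y W]
  9. access O: MISS, evict Y. Cache (old->new): [W O]
  10. access O: HIT. Cache (old->new): [W O]
  11. access O: HIT. Cache (old->new): [W O]
  12. access Y: MISS, evict W. Cache (old->new): [O Y]
Total: 4 hits, 8 misses, 6 evictions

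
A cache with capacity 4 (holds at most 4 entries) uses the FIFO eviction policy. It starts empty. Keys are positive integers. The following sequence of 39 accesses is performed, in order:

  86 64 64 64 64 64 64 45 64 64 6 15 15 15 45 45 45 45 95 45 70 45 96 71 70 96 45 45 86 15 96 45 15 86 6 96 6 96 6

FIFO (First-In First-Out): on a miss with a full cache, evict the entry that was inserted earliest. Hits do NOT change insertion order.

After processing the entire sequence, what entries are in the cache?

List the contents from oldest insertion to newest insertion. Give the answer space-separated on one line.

Answer: 15 45 6 96

Derivation:
FIFO simulation (capacity=4):
  1. access 86: MISS. Cache (old->new): [86]
  2. access 64: MISS. Cache (old->new): [86 64]
  3. access 64: HIT. Cache (old->new): [86 64]
  4. access 64: HIT. Cache (old->new): [86 64]
  5. access 64: HIT. Cache (old->new): [86 64]
  6. access 64: HIT. Cache (old->new): [86 64]
  7. access 64: HIT. Cache (old->new): [86 64]
  8. access 45: MISS. Cache (old->new): [86 64 45]
  9. access 64: HIT. Cache (old->new): [86 64 45]
  10. access 64: HIT. Cache (old->new): [86 64 45]
  11. access 6: MISS. Cache (old->new): [86 64 45 6]
  12. access 15: MISS, evict 86. Cache (old->new): [64 45 6 15]
  13. access 15: HIT. Cache (old->new): [64 45 6 15]
  14. access 15: HIT. Cache (old->new): [64 45 6 15]
  15. access 45: HIT. Cache (old->new): [64 45 6 15]
  16. access 45: HIT. Cache (old->new): [64 45 6 15]
  17. access 45: HIT. Cache (old->new): [64 45 6 15]
  18. access 45: HIT. Cache (old->new): [64 45 6 15]
  19. access 95: MISS, evict 64. Cache (old->new): [45 6 15 95]
  20. access 45: HIT. Cache (old->new): [45 6 15 95]
  21. access 70: MISS, evict 45. Cache (old->new): [6 15 95 70]
  22. access 45: MISS, evict 6. Cache (old->new): [15 95 70 45]
  23. access 96: MISS, evict 15. Cache (old->new): [95 70 45 96]
  24. access 71: MISS, evict 95. Cache (old->new): [70 45 96 71]
  25. access 70: HIT. Cache (old->new): [70 45 96 71]
  26. access 96: HIT. Cache (old->new): [70 45 96 71]
  27. access 45: HIT. Cache (old->new): [70 45 96 71]
  28. access 45: HIT. Cache (old->new): [70 45 96 71]
  29. access 86: MISS, evict 70. Cache (old->new): [45 96 71 86]
  30. access 15: MISS, evict 45. Cache (old->new): [96 71 86 15]
  31. access 96: HIT. Cache (old->new): [96 71 86 15]
  32. access 45: MISS, evict 96. Cache (old->new): [71 86 15 45]
  33. access 15: HIT. Cache (old->new): [71 86 15 45]
  34. access 86: HIT. Cache (old->new): [71 86 15 45]
  35. access 6: MISS, evict 71. Cache (old->new): [86 15 45 6]
  36. access 96: MISS, evict 86. Cache (old->new): [15 45 6 96]
  37. access 6: HIT. Cache (old->new): [15 45 6 96]
  38. access 96: HIT. Cache (old->new): [15 45 6 96]
  39. access 6: HIT. Cache (old->new): [15 45 6 96]
Total: 24 hits, 15 misses, 11 evictions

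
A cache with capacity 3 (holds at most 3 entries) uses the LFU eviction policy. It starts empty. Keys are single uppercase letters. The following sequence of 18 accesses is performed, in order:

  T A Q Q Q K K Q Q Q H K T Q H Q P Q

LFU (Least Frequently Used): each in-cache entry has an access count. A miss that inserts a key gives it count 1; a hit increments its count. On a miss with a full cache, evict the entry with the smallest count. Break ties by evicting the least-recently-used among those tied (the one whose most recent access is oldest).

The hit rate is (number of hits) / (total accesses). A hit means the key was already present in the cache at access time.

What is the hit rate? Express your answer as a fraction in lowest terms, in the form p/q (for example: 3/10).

LFU simulation (capacity=3):
  1. access T: MISS. Cache: [T(c=1)]
  2. access A: MISS. Cache: [T(c=1) A(c=1)]
  3. access Q: MISS. Cache: [T(c=1) A(c=1) Q(c=1)]
  4. access Q: HIT, count now 2. Cache: [T(c=1) A(c=1) Q(c=2)]
  5. access Q: HIT, count now 3. Cache: [T(c=1) A(c=1) Q(c=3)]
  6. access K: MISS, evict T(c=1). Cache: [A(c=1) K(c=1) Q(c=3)]
  7. access K: HIT, count now 2. Cache: [A(c=1) K(c=2) Q(c=3)]
  8. access Q: HIT, count now 4. Cache: [A(c=1) K(c=2) Q(c=4)]
  9. access Q: HIT, count now 5. Cache: [A(c=1) K(c=2) Q(c=5)]
  10. access Q: HIT, count now 6. Cache: [A(c=1) K(c=2) Q(c=6)]
  11. access H: MISS, evict A(c=1). Cache: [H(c=1) K(c=2) Q(c=6)]
  12. access K: HIT, count now 3. Cache: [H(c=1) K(c=3) Q(c=6)]
  13. access T: MISS, evict H(c=1). Cache: [T(c=1) K(c=3) Q(c=6)]
  14. access Q: HIT, count now 7. Cache: [T(c=1) K(c=3) Q(c=7)]
  15. access H: MISS, evict T(c=1). Cache: [H(c=1) K(c=3) Q(c=7)]
  16. access Q: HIT, count now 8. Cache: [H(c=1) K(c=3) Q(c=8)]
  17. access P: MISS, evict H(c=1). Cache: [P(c=1) K(c=3) Q(c=8)]
  18. access Q: HIT, count now 9. Cache: [P(c=1) K(c=3) Q(c=9)]
Total: 10 hits, 8 misses, 5 evictions

Hit rate = 10/18 = 5/9

Answer: 5/9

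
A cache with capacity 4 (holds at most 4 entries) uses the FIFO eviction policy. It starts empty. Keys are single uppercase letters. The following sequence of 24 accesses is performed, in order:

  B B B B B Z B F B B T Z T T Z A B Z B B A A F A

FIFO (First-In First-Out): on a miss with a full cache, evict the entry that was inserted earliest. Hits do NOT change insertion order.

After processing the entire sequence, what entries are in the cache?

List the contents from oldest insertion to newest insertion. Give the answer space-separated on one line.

Answer: A B Z F

Derivation:
FIFO simulation (capacity=4):
  1. access B: MISS. Cache (old->new): [B]
  2. access B: HIT. Cache (old->new): [B]
  3. access B: HIT. Cache (old->new): [B]
  4. access B: HIT. Cache (old->new): [B]
  5. access B: HIT. Cache (old->new): [B]
  6. access Z: MISS. Cache (old->new): [B Z]
  7. access B: HIT. Cache (old->new): [B Z]
  8. access F: MISS. Cache (old->new): [B Z F]
  9. access B: HIT. Cache (old->new): [B Z F]
  10. access B: HIT. Cache (old->new): [B Z F]
  11. access T: MISS. Cache (old->new): [B Z F T]
  12. access Z: HIT. Cache (old->new): [B Z F T]
  13. access T: HIT. Cache (old->new): [B Z F T]
  14. access T: HIT. Cache (old->new): [B Z F T]
  15. access Z: HIT. Cache (old->new): [B Z F T]
  16. access A: MISS, evict B. Cache (old->new): [Z F T A]
  17. access B: MISS, evict Z. Cache (old->new): [F T A B]
  18. access Z: MISS, evict F. Cache (old->new): [T A B Z]
  19. access B: HIT. Cache (old->new): [T A B Z]
  20. access B: HIT. Cache (old->new): [T A B Z]
  21. access A: HIT. Cache (old->new): [T A B Z]
  22. access A: HIT. Cache (old->new): [T A B Z]
  23. access F: MISS, evict T. Cache (old->new): [A B Z F]
  24. access A: HIT. Cache (old->new): [A B Z F]
Total: 16 hits, 8 misses, 4 evictions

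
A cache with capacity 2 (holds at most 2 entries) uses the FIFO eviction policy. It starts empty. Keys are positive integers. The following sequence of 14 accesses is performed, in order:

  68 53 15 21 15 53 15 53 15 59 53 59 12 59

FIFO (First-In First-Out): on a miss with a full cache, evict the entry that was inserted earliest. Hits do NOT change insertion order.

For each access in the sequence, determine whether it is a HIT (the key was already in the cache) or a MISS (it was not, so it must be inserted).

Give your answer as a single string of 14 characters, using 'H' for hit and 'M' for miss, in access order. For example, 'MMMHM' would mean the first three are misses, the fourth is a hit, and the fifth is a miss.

FIFO simulation (capacity=2):
  1. access 68: MISS. Cache (old->new): [68]
  2. access 53: MISS. Cache (old->new): [68 53]
  3. access 15: MISS, evict 68. Cache (old->new): [53 15]
  4. access 21: MISS, evict 53. Cache (old->new): [15 21]
  5. access 15: HIT. Cache (old->new): [15 21]
  6. access 53: MISS, evict 15. Cache (old->new): [21 53]
  7. access 15: MISS, evict 21. Cache (old->new): [53 15]
  8. access 53: HIT. Cache (old->new): [53 15]
  9. access 15: HIT. Cache (old->new): [53 15]
  10. access 59: MISS, evict 53. Cache (old->new): [15 59]
  11. access 53: MISS, evict 15. Cache (old->new): [59 53]
  12. access 59: HIT. Cache (old->new): [59 53]
  13. access 12: MISS, evict 59. Cache (old->new): [53 12]
  14. access 59: MISS, evict 53. Cache (old->new): [12 59]
Total: 4 hits, 10 misses, 8 evictions

Answer: MMMMHMMHHMMHMM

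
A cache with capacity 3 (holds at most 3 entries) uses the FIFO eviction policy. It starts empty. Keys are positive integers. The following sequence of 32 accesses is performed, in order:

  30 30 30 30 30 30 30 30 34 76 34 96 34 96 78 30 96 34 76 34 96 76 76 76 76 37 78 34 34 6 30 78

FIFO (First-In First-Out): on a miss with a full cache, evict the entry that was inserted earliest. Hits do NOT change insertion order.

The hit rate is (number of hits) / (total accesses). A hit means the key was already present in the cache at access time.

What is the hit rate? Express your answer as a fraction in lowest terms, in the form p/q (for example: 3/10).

Answer: 17/32

Derivation:
FIFO simulation (capacity=3):
  1. access 30: MISS. Cache (old->new): [30]
  2. access 30: HIT. Cache (old->new): [30]
  3. access 30: HIT. Cache (old->new): [30]
  4. access 30: HIT. Cache (old->new): [30]
  5. access 30: HIT. Cache (old->new): [30]
  6. access 30: HIT. Cache (old->new): [30]
  7. access 30: HIT. Cache (old->new): [30]
  8. access 30: HIT. Cache (old->new): [30]
  9. access 34: MISS. Cache (old->new): [30 34]
  10. access 76: MISS. Cache (old->new): [30 34 76]
  11. access 34: HIT. Cache (old->new): [30 34 76]
  12. access 96: MISS, evict 30. Cache (old->new): [34 76 96]
  13. access 34: HIT. Cache (old->new): [34 76 96]
  14. access 96: HIT. Cache (old->new): [34 76 96]
  15. access 78: MISS, evict 34. Cache (old->new): [76 96 78]
  16. access 30: MISS, evict 76. Cache (old->new): [96 78 30]
  17. access 96: HIT. Cache (old->new): [96 78 30]
  18. access 34: MISS, evict 96. Cache (old->new): [78 30 34]
  19. access 76: MISS, evict 78. Cache (old->new): [30 34 76]
  20. access 34: HIT. Cache (old->new): [30 34 76]
  21. access 96: MISS, evict 30. Cache (old->new): [34 76 96]
  22. access 76: HIT. Cache (old->new): [34 76 96]
  23. access 76: HIT. Cache (old->new): [34 76 96]
  24. access 76: HIT. Cache (old->new): [34 76 96]
  25. access 76: HIT. Cache (old->new): [34 76 96]
  26. access 37: MISS, evict 34. Cache (old->new): [76 96 37]
  27. access 78: MISS, evict 76. Cache (old->new): [96 37 78]
  28. access 34: MISS, evict 96. Cache (old->new): [37 78 34]
  29. access 34: HIT. Cache (old->new): [37 78 34]
  30. access 6: MISS, evict 37. Cache (old->new): [78 34 6]
  31. access 30: MISS, evict 78. Cache (old->new): [34 6 30]
  32. access 78: MISS, evict 34. Cache (old->new): [6 30 78]
Total: 17 hits, 15 misses, 12 evictions

Hit rate = 17/32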